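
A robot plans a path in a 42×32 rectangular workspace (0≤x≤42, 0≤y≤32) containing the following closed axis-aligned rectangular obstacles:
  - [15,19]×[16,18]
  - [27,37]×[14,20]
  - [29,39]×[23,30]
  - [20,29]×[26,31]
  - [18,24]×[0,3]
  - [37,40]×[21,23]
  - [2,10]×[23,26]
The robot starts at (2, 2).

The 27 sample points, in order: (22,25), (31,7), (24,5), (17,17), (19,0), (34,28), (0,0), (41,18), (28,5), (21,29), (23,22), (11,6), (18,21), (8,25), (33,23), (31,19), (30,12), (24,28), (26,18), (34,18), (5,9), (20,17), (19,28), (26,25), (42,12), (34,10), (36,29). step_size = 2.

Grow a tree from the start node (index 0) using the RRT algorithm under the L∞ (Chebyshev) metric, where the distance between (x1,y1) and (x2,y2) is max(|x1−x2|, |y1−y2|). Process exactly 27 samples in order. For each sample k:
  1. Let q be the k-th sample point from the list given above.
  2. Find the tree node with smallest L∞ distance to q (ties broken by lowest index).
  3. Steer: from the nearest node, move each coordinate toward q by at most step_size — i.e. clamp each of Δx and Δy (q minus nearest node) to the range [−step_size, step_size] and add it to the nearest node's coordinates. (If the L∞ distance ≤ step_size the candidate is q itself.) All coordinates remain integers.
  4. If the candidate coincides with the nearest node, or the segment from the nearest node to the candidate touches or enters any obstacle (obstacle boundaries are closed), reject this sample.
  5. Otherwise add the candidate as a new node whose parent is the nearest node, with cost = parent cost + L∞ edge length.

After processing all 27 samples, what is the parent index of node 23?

1. q=(22,25) nearest=0 d=23 new=(4,4) → add node 1 parent=0 cost=2
2. q=(31,7) nearest=1 d=27 new=(6,6) → add node 2 parent=1 cost=4
3. q=(24,5) nearest=2 d=18 new=(8,5) → add node 3 parent=2 cost=6
4. q=(17,17) nearest=2 d=11 new=(8,8) → add node 4 parent=2 cost=6
5. q=(19,0) nearest=3 d=11 new=(10,3) → add node 5 parent=3 cost=8
6. q=(34,28) nearest=5 d=25 new=(12,5) → add node 6 parent=5 cost=10
7. q=(0,0) nearest=0 d=2 new=(0,0) → add node 7 parent=0 cost=2
8. q=(41,18) nearest=6 d=29 new=(14,7) → add node 8 parent=6 cost=12
9. q=(28,5) nearest=8 d=14 new=(16,5) → add node 9 parent=8 cost=14
10. q=(21,29) nearest=4 d=21 new=(10,10) → add node 10 parent=4 cost=8
11. q=(23,22) nearest=10 d=13 new=(12,12) → add node 11 parent=10 cost=10
12. q=(11,6) nearest=6 d=1 new=(11,6) → add node 12 parent=6 cost=11
13. q=(18,21) nearest=11 d=9 new=(14,14) → add node 13 parent=11 cost=12
14. q=(8,25) nearest=13 d=11 new=(12,16) → add node 14 parent=13 cost=14
15. q=(33,23) nearest=9 d=18 new=(18,7) → add node 15 parent=9 cost=16
16. q=(31,19) nearest=15 d=13 new=(20,9) → add node 16 parent=15 cost=18
17. q=(30,12) nearest=16 d=10 new=(22,11) → add node 17 parent=16 cost=20
18. q=(24,28) nearest=14 d=12 new=(14,18) → add node 18 parent=14 cost=16
19. q=(26,18) nearest=17 d=7 new=(24,13) → add node 19 parent=17 cost=22
20. q=(34,18) nearest=19 d=10 new=(26,15) → add node 20 parent=19 cost=24
21. q=(5,9) nearest=2 d=3 new=(5,8) → add node 21 parent=2 cost=6
22. q=(20,17) nearest=19 d=4 new=(22,15) → add node 22 parent=19 cost=24
23. q=(19,28) nearest=18 d=10 new=(16,20) → add node 23 parent=18 cost=18
24. q=(26,25) nearest=20 d=10 new=(26,17) → add node 24 parent=20 cost=26
25. q=(42,12) nearest=20 d=16 new=(28,13) → blocked by [27,37]×[14,20], reject
26. q=(34,10) nearest=20 d=8 new=(28,13) → blocked by [27,37]×[14,20], reject
27. q=(36,29) nearest=24 d=12 new=(28,19) → blocked by [27,37]×[14,20], reject

Parent of node 23: 18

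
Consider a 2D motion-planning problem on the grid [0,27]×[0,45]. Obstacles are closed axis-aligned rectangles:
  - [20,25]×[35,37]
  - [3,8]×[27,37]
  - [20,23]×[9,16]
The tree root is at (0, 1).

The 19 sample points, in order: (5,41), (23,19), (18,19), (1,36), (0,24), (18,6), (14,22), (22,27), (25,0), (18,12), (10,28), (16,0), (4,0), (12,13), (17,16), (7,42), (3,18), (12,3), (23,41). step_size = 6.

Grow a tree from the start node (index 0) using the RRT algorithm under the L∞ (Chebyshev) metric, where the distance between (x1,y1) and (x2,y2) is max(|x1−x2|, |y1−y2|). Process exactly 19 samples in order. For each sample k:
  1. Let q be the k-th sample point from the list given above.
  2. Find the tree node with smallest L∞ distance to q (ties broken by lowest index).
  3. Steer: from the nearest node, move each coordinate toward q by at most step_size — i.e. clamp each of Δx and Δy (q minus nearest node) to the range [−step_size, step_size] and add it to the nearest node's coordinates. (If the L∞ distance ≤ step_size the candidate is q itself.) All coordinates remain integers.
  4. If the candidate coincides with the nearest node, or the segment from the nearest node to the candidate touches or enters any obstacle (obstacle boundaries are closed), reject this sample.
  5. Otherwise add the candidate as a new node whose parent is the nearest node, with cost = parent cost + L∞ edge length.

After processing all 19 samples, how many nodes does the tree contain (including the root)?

1. q=(5,41) nearest=0 d=40 new=(5,7) → add node 1 parent=0 cost=6
2. q=(23,19) nearest=1 d=18 new=(11,13) → add node 2 parent=1 cost=12
3. q=(18,19) nearest=2 d=7 new=(17,19) → add node 3 parent=2 cost=18
4. q=(1,36) nearest=3 d=17 new=(11,25) → add node 4 parent=3 cost=24
5. q=(0,24) nearest=2 d=11 new=(5,19) → add node 5 parent=2 cost=18
6. q=(18,6) nearest=2 d=7 new=(17,7) → add node 6 parent=2 cost=18
7. q=(14,22) nearest=3 d=3 new=(14,22) → add node 7 parent=3 cost=21
8. q=(22,27) nearest=3 d=8 new=(22,25) → add node 8 parent=3 cost=24
9. q=(25,0) nearest=6 d=8 new=(23,1) → add node 9 parent=6 cost=24
10. q=(18,12) nearest=6 d=5 new=(18,12) → add node 10 parent=6 cost=23
11. q=(10,28) nearest=4 d=3 new=(10,28) → add node 11 parent=4 cost=27
12. q=(16,0) nearest=6 d=7 new=(16,1) → add node 12 parent=6 cost=24
13. q=(4,0) nearest=0 d=4 new=(4,0) → add node 13 parent=0 cost=4
14. q=(12,13) nearest=2 d=1 new=(12,13) → add node 14 parent=2 cost=13
15. q=(17,16) nearest=3 d=3 new=(17,16) → add node 15 parent=3 cost=21
16. q=(7,42) nearest=11 d=14 new=(7,34) → blocked by [3,8]×[27,37], reject
17. q=(3,18) nearest=5 d=2 new=(3,18) → add node 16 parent=5 cost=20
18. q=(12,3) nearest=12 d=4 new=(12,3) → add node 17 parent=12 cost=28
19. q=(23,41) nearest=11 d=13 new=(16,34) → add node 18 parent=11 cost=33

Node count: 19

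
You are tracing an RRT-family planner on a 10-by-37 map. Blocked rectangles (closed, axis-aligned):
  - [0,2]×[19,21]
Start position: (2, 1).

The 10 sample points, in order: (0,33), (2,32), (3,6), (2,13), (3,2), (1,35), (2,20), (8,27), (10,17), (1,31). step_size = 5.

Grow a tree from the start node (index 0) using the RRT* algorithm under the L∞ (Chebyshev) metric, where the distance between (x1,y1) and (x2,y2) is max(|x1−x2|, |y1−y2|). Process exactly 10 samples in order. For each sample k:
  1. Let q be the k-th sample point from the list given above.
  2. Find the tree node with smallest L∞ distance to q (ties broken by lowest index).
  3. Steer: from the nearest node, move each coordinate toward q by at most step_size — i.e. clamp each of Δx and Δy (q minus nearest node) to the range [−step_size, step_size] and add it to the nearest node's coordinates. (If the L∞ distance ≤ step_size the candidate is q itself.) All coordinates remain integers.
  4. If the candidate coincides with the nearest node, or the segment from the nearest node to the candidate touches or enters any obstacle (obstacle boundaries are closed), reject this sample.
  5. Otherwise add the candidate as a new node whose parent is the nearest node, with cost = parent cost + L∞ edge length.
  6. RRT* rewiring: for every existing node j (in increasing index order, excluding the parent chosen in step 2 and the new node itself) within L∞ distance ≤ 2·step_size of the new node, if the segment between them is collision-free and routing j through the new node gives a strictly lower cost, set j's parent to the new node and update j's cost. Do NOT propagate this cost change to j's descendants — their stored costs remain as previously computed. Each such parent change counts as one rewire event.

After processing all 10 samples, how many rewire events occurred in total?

Rewire events: 1

1. q=(0,33) nearest=0 d=32 new=(0,6) → add node 1 parent=0 cost=5
2. q=(2,32) nearest=1 d=26 new=(2,11) → add node 2 parent=1 cost=10
3. q=(3,6) nearest=1 d=3 new=(3,6) → add node 3 parent=1 cost=8
4. q=(2,13) nearest=2 d=2 new=(2,13) → add node 4 parent=2 cost=12
5. q=(3,2) nearest=0 d=1 new=(3,2) → add node 5 parent=0 cost=1; rewire 3→5 (5<8)
6. q=(1,35) nearest=4 d=22 new=(1,18) → add node 6 parent=4 cost=17
7. q=(2,20) nearest=6 d=2 new=(2,20) → blocked by [0,2]×[19,21], reject
8. q=(8,27) nearest=6 d=9 new=(6,23) → blocked by [0,2]×[19,21], reject
9. q=(10,17) nearest=2 d=8 new=(7,16) → add node 7 parent=2 cost=15
10. q=(1,31) nearest=6 d=13 new=(1,23) → blocked by [0,2]×[19,21], reject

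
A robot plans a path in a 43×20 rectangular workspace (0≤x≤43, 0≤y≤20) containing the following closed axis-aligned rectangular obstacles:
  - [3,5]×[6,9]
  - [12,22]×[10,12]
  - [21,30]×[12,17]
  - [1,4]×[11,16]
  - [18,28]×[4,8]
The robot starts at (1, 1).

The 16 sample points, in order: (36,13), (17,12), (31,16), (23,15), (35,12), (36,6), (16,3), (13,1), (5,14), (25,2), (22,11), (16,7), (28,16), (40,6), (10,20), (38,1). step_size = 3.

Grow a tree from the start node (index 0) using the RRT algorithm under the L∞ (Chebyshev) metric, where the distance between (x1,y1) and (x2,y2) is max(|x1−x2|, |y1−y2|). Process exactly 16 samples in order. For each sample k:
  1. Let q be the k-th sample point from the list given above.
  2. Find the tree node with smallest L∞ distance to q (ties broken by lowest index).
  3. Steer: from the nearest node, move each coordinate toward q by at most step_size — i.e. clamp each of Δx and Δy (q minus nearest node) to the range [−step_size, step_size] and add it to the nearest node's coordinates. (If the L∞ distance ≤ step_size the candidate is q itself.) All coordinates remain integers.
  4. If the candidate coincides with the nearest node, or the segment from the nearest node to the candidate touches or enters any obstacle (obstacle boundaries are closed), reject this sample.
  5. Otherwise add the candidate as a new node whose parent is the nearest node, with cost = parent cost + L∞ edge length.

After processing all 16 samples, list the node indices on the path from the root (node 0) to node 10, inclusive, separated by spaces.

Path: 0 1 2 3 7 10

1. q=(36,13) nearest=0 d=35 new=(4,4) → add node 1 parent=0 cost=3
2. q=(17,12) nearest=1 d=13 new=(7,7) → add node 2 parent=1 cost=6
3. q=(31,16) nearest=2 d=24 new=(10,10) → add node 3 parent=2 cost=9
4. q=(23,15) nearest=3 d=13 new=(13,13) → blocked by [12,22]×[10,12], reject
5. q=(35,12) nearest=3 d=25 new=(13,12) → blocked by [12,22]×[10,12], reject
6. q=(36,6) nearest=3 d=26 new=(13,7) → add node 4 parent=3 cost=12
7. q=(16,3) nearest=4 d=4 new=(16,4) → add node 5 parent=4 cost=15
8. q=(13,1) nearest=5 d=3 new=(13,1) → add node 6 parent=5 cost=18
9. q=(5,14) nearest=3 d=5 new=(7,13) → add node 7 parent=3 cost=12
10. q=(25,2) nearest=5 d=9 new=(19,2) → add node 8 parent=5 cost=18
11. q=(22,11) nearest=5 d=7 new=(19,7) → blocked by [18,28]×[4,8], reject
12. q=(16,7) nearest=4 d=3 new=(16,7) → add node 9 parent=4 cost=15
13. q=(28,16) nearest=5 d=12 new=(19,7) → blocked by [18,28]×[4,8], reject
14. q=(40,6) nearest=8 d=21 new=(22,5) → blocked by [18,28]×[4,8], reject
15. q=(10,20) nearest=7 d=7 new=(10,16) → add node 10 parent=7 cost=15
16. q=(38,1) nearest=8 d=19 new=(22,1) → add node 11 parent=8 cost=21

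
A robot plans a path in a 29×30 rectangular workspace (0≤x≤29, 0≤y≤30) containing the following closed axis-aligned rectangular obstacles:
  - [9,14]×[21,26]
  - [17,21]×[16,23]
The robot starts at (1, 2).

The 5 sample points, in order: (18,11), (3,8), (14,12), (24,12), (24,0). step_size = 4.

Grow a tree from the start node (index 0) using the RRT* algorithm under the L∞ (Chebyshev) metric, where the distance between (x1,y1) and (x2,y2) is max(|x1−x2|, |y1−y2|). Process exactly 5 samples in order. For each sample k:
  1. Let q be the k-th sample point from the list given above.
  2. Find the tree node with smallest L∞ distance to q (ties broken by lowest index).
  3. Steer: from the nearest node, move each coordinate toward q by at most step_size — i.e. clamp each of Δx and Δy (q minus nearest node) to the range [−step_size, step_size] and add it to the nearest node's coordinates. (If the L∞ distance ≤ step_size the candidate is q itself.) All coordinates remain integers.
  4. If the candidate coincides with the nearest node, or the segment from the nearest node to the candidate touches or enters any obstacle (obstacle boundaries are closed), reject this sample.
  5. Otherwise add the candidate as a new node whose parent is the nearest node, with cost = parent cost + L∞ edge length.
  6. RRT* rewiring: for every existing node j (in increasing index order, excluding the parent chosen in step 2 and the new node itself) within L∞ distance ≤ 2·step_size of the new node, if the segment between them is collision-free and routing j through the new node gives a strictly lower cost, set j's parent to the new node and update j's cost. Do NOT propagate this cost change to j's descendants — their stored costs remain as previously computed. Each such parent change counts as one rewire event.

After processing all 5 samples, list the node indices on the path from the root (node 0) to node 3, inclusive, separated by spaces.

1. q=(18,11) nearest=0 d=17 new=(5,6) → add node 1 parent=0 cost=4
2. q=(3,8) nearest=1 d=2 new=(3,8) → add node 2 parent=1 cost=6
3. q=(14,12) nearest=1 d=9 new=(9,10) → add node 3 parent=1 cost=8
4. q=(24,12) nearest=3 d=15 new=(13,12) → add node 4 parent=3 cost=12
5. q=(24,0) nearest=4 d=12 new=(17,8) → add node 5 parent=4 cost=16

Path: 0 1 3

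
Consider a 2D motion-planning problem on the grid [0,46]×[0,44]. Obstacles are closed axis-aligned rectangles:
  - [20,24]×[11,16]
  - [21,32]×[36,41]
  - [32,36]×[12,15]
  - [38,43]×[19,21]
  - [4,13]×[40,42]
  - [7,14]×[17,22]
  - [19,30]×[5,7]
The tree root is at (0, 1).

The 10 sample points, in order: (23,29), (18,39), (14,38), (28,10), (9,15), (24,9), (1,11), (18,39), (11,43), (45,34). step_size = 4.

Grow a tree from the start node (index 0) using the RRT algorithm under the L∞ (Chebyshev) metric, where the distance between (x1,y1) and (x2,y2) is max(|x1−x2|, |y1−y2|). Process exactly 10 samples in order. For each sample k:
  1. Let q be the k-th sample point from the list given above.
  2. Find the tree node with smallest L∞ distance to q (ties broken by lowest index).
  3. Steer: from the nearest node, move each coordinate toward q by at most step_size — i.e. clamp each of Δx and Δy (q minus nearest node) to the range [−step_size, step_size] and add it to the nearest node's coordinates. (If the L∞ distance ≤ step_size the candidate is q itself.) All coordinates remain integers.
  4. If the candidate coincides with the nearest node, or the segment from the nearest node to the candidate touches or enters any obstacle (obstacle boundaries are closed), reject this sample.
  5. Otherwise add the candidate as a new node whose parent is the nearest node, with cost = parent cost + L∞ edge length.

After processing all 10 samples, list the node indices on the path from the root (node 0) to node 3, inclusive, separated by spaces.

Path: 0 1 2 3

1. q=(23,29) nearest=0 d=28 new=(4,5) → add node 1 parent=0 cost=4
2. q=(18,39) nearest=1 d=34 new=(8,9) → add node 2 parent=1 cost=8
3. q=(14,38) nearest=2 d=29 new=(12,13) → add node 3 parent=2 cost=12
4. q=(28,10) nearest=3 d=16 new=(16,10) → add node 4 parent=3 cost=16
5. q=(9,15) nearest=3 d=3 new=(9,15) → add node 5 parent=3 cost=15
6. q=(24,9) nearest=4 d=8 new=(20,9) → add node 6 parent=4 cost=20
7. q=(1,11) nearest=1 d=6 new=(1,9) → add node 7 parent=1 cost=8
8. q=(18,39) nearest=5 d=24 new=(13,19) → blocked by [7,14]×[17,22], reject
9. q=(11,43) nearest=5 d=28 new=(11,19) → blocked by [7,14]×[17,22], reject
10. q=(45,34) nearest=6 d=25 new=(24,13) → blocked by [20,24]×[11,16], reject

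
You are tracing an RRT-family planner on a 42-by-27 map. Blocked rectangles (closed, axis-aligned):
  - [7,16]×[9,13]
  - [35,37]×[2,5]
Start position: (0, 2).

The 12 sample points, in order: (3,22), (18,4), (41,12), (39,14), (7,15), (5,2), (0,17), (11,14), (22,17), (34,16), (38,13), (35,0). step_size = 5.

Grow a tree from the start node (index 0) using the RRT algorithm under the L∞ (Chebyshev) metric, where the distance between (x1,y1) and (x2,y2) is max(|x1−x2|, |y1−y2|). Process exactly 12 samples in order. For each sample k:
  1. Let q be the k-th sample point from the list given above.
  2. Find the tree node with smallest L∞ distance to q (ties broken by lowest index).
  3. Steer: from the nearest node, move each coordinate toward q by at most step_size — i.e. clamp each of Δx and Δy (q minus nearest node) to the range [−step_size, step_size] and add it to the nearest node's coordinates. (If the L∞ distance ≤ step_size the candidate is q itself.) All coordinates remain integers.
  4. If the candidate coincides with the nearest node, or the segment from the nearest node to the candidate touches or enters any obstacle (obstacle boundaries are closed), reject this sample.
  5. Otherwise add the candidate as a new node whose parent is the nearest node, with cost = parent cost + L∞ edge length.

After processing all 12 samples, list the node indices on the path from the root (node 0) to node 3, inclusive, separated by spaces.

Path: 0 1 2 3

1. q=(3,22) nearest=0 d=20 new=(3,7) → add node 1 parent=0 cost=5
2. q=(18,4) nearest=1 d=15 new=(8,4) → add node 2 parent=1 cost=10
3. q=(41,12) nearest=2 d=33 new=(13,9) → blocked by [7,16]×[9,13], reject
4. q=(39,14) nearest=2 d=31 new=(13,9) → blocked by [7,16]×[9,13], reject
5. q=(7,15) nearest=1 d=8 new=(7,12) → blocked by [7,16]×[9,13], reject
6. q=(5,2) nearest=2 d=3 new=(5,2) → add node 3 parent=2 cost=13
7. q=(0,17) nearest=1 d=10 new=(0,12) → add node 4 parent=1 cost=10
8. q=(11,14) nearest=1 d=8 new=(8,12) → blocked by [7,16]×[9,13], reject
9. q=(22,17) nearest=2 d=14 new=(13,9) → blocked by [7,16]×[9,13], reject
10. q=(34,16) nearest=2 d=26 new=(13,9) → blocked by [7,16]×[9,13], reject
11. q=(38,13) nearest=2 d=30 new=(13,9) → blocked by [7,16]×[9,13], reject
12. q=(35,0) nearest=2 d=27 new=(13,0) → add node 5 parent=2 cost=15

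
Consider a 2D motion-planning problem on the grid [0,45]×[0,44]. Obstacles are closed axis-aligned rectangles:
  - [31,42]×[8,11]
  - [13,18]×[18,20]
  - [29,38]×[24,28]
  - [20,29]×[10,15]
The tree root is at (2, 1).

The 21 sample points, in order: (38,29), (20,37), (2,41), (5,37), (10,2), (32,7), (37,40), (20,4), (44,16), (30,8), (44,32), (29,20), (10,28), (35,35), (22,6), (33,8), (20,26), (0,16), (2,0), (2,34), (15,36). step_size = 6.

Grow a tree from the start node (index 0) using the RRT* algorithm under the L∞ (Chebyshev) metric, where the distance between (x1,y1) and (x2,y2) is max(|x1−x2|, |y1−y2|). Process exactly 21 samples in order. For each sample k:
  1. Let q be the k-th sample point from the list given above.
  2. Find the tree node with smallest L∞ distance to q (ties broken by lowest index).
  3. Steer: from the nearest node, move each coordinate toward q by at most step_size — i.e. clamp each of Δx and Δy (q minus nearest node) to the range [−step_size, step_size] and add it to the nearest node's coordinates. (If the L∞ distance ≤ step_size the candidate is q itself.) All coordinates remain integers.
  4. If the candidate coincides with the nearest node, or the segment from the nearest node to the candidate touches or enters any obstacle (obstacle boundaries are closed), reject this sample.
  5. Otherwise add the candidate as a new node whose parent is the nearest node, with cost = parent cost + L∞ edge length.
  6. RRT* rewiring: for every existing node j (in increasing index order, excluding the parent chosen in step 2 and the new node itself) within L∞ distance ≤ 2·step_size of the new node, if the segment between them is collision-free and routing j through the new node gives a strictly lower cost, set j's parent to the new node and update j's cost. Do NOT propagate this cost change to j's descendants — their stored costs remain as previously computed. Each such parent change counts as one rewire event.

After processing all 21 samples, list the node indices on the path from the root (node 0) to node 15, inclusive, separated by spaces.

1. q=(38,29) nearest=0 d=36 new=(8,7) → add node 1 parent=0 cost=6
2. q=(20,37) nearest=1 d=30 new=(14,13) → add node 2 parent=1 cost=12
3. q=(2,41) nearest=2 d=28 new=(8,19) → add node 3 parent=2 cost=18
4. q=(5,37) nearest=3 d=18 new=(5,25) → add node 4 parent=3 cost=24
5. q=(10,2) nearest=1 d=5 new=(10,2) → add node 5 parent=1 cost=11
6. q=(32,7) nearest=2 d=18 new=(20,7) → add node 6 parent=2 cost=18
7. q=(37,40) nearest=2 d=27 new=(20,19) → add node 7 parent=2 cost=18
8. q=(20,4) nearest=6 d=3 new=(20,4) → add node 8 parent=6 cost=21
9. q=(44,16) nearest=6 d=24 new=(26,13) → blocked by [20,29]×[10,15], reject
10. q=(30,8) nearest=6 d=10 new=(26,8) → add node 9 parent=6 cost=24
11. q=(44,32) nearest=7 d=24 new=(26,25) → add node 10 parent=7 cost=24
12. q=(29,20) nearest=10 d=5 new=(29,20) → add node 11 parent=10 cost=29
13. q=(10,28) nearest=4 d=5 new=(10,28) → add node 12 parent=4 cost=29
14. q=(35,35) nearest=10 d=10 new=(32,31) → blocked by [29,38]×[24,28], reject
15. q=(22,6) nearest=6 d=2 new=(22,6) → add node 13 parent=6 cost=20
16. q=(33,8) nearest=9 d=7 new=(32,8) → blocked by [31,42]×[8,11], reject
17. q=(20,26) nearest=10 d=6 new=(20,26) → add node 14 parent=10 cost=30
18. q=(0,16) nearest=3 d=8 new=(2,16) → add node 15 parent=3 cost=24
19. q=(2,0) nearest=0 d=1 new=(2,0) → add node 16 parent=0 cost=1; rewire 5→16 (9<11)
20. q=(2,34) nearest=12 d=8 new=(4,34) → add node 17 parent=12 cost=35
21. q=(15,36) nearest=12 d=8 new=(15,34) → add node 18 parent=12 cost=35

Path: 0 1 2 3 15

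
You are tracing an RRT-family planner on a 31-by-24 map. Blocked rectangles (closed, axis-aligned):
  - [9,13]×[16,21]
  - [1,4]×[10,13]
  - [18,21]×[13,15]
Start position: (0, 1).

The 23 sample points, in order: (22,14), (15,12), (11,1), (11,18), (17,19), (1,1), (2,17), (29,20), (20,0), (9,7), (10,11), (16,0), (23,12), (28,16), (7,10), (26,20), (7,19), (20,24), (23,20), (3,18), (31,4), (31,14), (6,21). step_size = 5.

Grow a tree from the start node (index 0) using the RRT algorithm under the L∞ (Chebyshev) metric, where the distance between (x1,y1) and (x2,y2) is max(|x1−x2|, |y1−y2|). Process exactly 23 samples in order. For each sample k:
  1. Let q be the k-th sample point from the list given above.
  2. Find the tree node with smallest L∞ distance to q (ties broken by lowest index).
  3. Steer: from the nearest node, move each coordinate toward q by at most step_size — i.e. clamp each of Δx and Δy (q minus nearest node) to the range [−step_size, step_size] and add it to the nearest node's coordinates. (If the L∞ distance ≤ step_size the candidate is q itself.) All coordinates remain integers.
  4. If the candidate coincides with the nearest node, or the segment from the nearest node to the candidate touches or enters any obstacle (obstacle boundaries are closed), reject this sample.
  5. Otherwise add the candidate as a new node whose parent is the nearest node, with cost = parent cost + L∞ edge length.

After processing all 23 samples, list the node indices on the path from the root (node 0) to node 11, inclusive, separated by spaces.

1. q=(22,14) nearest=0 d=22 new=(5,6) → add node 1 parent=0 cost=5
2. q=(15,12) nearest=1 d=10 new=(10,11) → add node 2 parent=1 cost=10
3. q=(11,1) nearest=1 d=6 new=(10,1) → add node 3 parent=1 cost=10
4. q=(11,18) nearest=2 d=7 new=(11,16) → blocked by [9,13]×[16,21], reject
5. q=(17,19) nearest=2 d=8 new=(15,16) → add node 4 parent=2 cost=15
6. q=(1,1) nearest=0 d=1 new=(1,1) → add node 5 parent=0 cost=1
7. q=(2,17) nearest=2 d=8 new=(5,16) → add node 6 parent=2 cost=15
8. q=(29,20) nearest=4 d=14 new=(20,20) → add node 7 parent=4 cost=20
9. q=(20,0) nearest=3 d=10 new=(15,0) → add node 8 parent=3 cost=15
10. q=(9,7) nearest=1 d=4 new=(9,7) → add node 9 parent=1 cost=9
11. q=(10,11) nearest=2 d=0 → coincident, reject
12. q=(16,0) nearest=8 d=1 new=(16,0) → add node 10 parent=8 cost=16
13. q=(23,12) nearest=4 d=8 new=(20,12) → blocked by [18,21]×[13,15], reject
14. q=(28,16) nearest=7 d=8 new=(25,16) → add node 11 parent=7 cost=25
15. q=(7,10) nearest=2 d=3 new=(7,10) → add node 12 parent=2 cost=13
16. q=(26,20) nearest=11 d=4 new=(26,20) → add node 13 parent=11 cost=29
17. q=(7,19) nearest=6 d=3 new=(7,19) → add node 14 parent=6 cost=18
18. q=(20,24) nearest=7 d=4 new=(20,24) → add node 15 parent=7 cost=24
19. q=(23,20) nearest=7 d=3 new=(23,20) → add node 16 parent=7 cost=23
20. q=(3,18) nearest=6 d=2 new=(3,18) → add node 17 parent=6 cost=17
21. q=(31,4) nearest=11 d=12 new=(30,11) → add node 18 parent=11 cost=30
22. q=(31,14) nearest=18 d=3 new=(31,14) → add node 19 parent=18 cost=33
23. q=(6,21) nearest=14 d=2 new=(6,21) → add node 20 parent=14 cost=20

Path: 0 1 2 4 7 11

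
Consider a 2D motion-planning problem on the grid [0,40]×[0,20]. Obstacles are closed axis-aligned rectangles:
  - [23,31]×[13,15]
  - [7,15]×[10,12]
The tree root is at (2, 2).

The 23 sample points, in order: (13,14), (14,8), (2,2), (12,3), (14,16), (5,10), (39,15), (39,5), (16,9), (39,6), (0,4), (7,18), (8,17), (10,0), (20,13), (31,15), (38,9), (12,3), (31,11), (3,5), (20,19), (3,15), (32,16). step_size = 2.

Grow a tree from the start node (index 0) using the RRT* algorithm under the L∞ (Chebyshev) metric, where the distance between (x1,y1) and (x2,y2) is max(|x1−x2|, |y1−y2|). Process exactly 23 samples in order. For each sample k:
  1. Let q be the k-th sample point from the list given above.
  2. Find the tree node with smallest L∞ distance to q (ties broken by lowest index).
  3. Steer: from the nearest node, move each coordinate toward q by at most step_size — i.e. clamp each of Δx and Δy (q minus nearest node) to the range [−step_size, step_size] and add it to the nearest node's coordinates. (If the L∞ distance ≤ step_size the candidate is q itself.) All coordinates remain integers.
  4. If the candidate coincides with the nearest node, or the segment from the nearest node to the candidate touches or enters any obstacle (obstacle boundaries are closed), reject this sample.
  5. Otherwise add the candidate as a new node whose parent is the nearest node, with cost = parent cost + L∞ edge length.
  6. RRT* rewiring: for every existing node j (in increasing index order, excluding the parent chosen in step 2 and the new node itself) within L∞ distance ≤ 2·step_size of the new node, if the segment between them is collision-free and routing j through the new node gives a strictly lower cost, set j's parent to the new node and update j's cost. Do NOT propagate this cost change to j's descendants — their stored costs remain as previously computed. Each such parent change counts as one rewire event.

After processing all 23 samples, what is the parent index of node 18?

1. q=(13,14) nearest=0 d=12 new=(4,4) → add node 1 parent=0 cost=2
2. q=(14,8) nearest=1 d=10 new=(6,6) → add node 2 parent=1 cost=4
3. q=(2,2) nearest=0 d=0 → coincident, reject
4. q=(12,3) nearest=2 d=6 new=(8,4) → add node 3 parent=2 cost=6
5. q=(14,16) nearest=2 d=10 new=(8,8) → add node 4 parent=2 cost=6
6. q=(5,10) nearest=4 d=3 new=(6,10) → add node 5 parent=4 cost=8
7. q=(39,15) nearest=3 d=31 new=(10,6) → add node 6 parent=3 cost=8
8. q=(39,5) nearest=6 d=29 new=(12,5) → add node 7 parent=6 cost=10
9. q=(16,9) nearest=7 d=4 new=(14,7) → add node 8 parent=7 cost=12
10. q=(39,6) nearest=8 d=25 new=(16,6) → add node 9 parent=8 cost=14
11. q=(0,4) nearest=0 d=2 new=(0,4) → add node 10 parent=0 cost=2
12. q=(7,18) nearest=5 d=8 new=(7,12) → blocked by [7,15]×[10,12], reject
13. q=(8,17) nearest=5 d=7 new=(8,12) → blocked by [7,15]×[10,12], reject
14. q=(10,0) nearest=3 d=4 new=(10,2) → add node 11 parent=3 cost=8
15. q=(20,13) nearest=8 d=6 new=(16,9) → add node 12 parent=8 cost=14
16. q=(31,15) nearest=9 d=15 new=(18,8) → add node 13 parent=9 cost=16
17. q=(38,9) nearest=13 d=20 new=(20,9) → add node 14 parent=13 cost=18
18. q=(12,3) nearest=7 d=2 new=(12,3) → add node 15 parent=7 cost=12
19. q=(31,11) nearest=14 d=11 new=(22,11) → add node 16 parent=14 cost=20
20. q=(3,5) nearest=1 d=1 new=(3,5) → add node 17 parent=1 cost=3
21. q=(20,19) nearest=16 d=8 new=(20,13) → add node 18 parent=16 cost=22
22. q=(3,15) nearest=5 d=5 new=(4,12) → add node 19 parent=5 cost=10
23. q=(32,16) nearest=16 d=10 new=(24,13) → blocked by [23,31]×[13,15], reject

Parent of node 18: 16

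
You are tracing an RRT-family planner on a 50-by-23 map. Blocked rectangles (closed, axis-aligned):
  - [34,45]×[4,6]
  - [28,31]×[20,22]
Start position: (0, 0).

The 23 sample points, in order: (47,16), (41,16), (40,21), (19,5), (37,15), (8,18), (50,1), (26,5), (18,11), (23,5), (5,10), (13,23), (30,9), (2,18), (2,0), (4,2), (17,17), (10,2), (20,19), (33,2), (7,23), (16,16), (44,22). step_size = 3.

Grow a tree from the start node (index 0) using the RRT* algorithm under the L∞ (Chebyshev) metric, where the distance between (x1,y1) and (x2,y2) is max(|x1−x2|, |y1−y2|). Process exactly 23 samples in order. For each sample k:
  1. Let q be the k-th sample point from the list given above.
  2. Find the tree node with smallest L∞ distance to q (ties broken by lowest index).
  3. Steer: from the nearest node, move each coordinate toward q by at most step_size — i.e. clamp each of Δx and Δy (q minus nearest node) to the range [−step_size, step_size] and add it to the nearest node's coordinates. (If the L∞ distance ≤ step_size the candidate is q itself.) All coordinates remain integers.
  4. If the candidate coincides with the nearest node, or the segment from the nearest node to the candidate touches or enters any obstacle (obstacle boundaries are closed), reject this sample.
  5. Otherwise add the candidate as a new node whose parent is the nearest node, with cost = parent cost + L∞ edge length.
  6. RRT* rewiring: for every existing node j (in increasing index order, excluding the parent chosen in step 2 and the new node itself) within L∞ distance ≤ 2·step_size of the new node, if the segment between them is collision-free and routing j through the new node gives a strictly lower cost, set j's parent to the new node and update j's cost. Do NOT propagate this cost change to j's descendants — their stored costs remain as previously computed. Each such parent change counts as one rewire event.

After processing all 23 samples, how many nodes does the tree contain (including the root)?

1. q=(47,16) nearest=0 d=47 new=(3,3) → add node 1 parent=0 cost=3
2. q=(41,16) nearest=1 d=38 new=(6,6) → add node 2 parent=1 cost=6
3. q=(40,21) nearest=2 d=34 new=(9,9) → add node 3 parent=2 cost=9
4. q=(19,5) nearest=3 d=10 new=(12,6) → add node 4 parent=3 cost=12
5. q=(37,15) nearest=4 d=25 new=(15,9) → add node 5 parent=4 cost=15
6. q=(8,18) nearest=3 d=9 new=(8,12) → add node 6 parent=3 cost=12
7. q=(50,1) nearest=5 d=35 new=(18,6) → add node 7 parent=5 cost=18
8. q=(26,5) nearest=7 d=8 new=(21,5) → add node 8 parent=7 cost=21
9. q=(18,11) nearest=5 d=3 new=(18,11) → add node 9 parent=5 cost=18
10. q=(23,5) nearest=8 d=2 new=(23,5) → add node 10 parent=8 cost=23
11. q=(5,10) nearest=6 d=3 new=(5,10) → add node 11 parent=6 cost=15
12. q=(13,23) nearest=6 d=11 new=(11,15) → add node 12 parent=6 cost=15
13. q=(30,9) nearest=10 d=7 new=(26,8) → add node 13 parent=10 cost=26
14. q=(2,18) nearest=6 d=6 new=(5,15) → add node 14 parent=6 cost=15
15. q=(2,0) nearest=0 d=2 new=(2,0) → add node 15 parent=0 cost=2
16. q=(4,2) nearest=1 d=1 new=(4,2) → add node 16 parent=1 cost=4
17. q=(17,17) nearest=9 d=6 new=(17,14) → add node 17 parent=9 cost=21
18. q=(10,2) nearest=2 d=4 new=(9,3) → add node 18 parent=2 cost=9
19. q=(20,19) nearest=17 d=5 new=(20,17) → add node 19 parent=17 cost=24
20. q=(33,2) nearest=13 d=7 new=(29,5) → add node 20 parent=13 cost=29
21. q=(7,23) nearest=12 d=8 new=(8,18) → add node 21 parent=12 cost=18
22. q=(16,16) nearest=17 d=2 new=(16,16) → add node 22 parent=17 cost=23
23. q=(44,22) nearest=20 d=17 new=(32,8) → add node 23 parent=20 cost=32

Node count: 24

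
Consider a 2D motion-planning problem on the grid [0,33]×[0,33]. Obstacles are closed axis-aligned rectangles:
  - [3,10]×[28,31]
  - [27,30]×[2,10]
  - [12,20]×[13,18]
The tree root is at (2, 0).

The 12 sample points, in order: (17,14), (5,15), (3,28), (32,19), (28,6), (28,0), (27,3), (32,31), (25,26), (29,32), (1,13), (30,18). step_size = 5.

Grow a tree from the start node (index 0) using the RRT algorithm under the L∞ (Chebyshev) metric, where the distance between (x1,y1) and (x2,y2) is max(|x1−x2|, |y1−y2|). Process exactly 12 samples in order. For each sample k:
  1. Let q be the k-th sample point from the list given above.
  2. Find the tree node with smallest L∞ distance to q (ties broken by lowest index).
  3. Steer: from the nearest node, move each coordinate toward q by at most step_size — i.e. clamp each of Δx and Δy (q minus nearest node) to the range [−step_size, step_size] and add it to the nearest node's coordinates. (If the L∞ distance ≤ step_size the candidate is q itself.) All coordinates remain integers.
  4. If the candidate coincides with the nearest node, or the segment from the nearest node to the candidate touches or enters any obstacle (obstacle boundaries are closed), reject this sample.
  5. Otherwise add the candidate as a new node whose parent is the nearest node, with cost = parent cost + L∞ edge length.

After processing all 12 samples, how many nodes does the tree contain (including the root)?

Node count: 9

1. q=(17,14) nearest=0 d=15 new=(7,5) → add node 1 parent=0 cost=5
2. q=(5,15) nearest=1 d=10 new=(5,10) → add node 2 parent=1 cost=10
3. q=(3,28) nearest=2 d=18 new=(3,15) → add node 3 parent=2 cost=15
4. q=(32,19) nearest=1 d=25 new=(12,10) → add node 4 parent=1 cost=10
5. q=(28,6) nearest=4 d=16 new=(17,6) → add node 5 parent=4 cost=15
6. q=(28,0) nearest=5 d=11 new=(22,1) → add node 6 parent=5 cost=20
7. q=(27,3) nearest=6 d=5 new=(27,3) → blocked by [27,30]×[2,10], reject
8. q=(32,31) nearest=4 d=21 new=(17,15) → blocked by [12,20]×[13,18], reject
9. q=(25,26) nearest=4 d=16 new=(17,15) → blocked by [12,20]×[13,18], reject
10. q=(29,32) nearest=4 d=22 new=(17,15) → blocked by [12,20]×[13,18], reject
11. q=(1,13) nearest=3 d=2 new=(1,13) → add node 7 parent=3 cost=17
12. q=(30,18) nearest=5 d=13 new=(22,11) → add node 8 parent=5 cost=20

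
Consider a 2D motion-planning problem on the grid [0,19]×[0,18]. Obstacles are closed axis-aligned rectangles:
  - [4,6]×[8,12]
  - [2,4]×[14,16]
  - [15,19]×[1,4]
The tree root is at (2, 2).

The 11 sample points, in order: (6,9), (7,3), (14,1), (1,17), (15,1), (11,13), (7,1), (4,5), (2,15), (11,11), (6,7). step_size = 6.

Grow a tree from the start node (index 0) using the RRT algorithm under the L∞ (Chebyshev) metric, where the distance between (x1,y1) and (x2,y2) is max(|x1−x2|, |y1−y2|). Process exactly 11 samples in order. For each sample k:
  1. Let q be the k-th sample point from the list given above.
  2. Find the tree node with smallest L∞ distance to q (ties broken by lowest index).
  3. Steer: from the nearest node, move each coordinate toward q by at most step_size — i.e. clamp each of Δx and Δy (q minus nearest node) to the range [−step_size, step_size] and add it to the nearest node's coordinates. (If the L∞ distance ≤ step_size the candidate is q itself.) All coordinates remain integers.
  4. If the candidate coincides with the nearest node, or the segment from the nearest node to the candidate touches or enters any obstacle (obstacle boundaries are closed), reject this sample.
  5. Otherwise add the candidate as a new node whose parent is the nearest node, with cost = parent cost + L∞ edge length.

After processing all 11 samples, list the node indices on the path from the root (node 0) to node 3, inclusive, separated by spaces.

1. q=(6,9) nearest=0 d=7 new=(6,8) → blocked by [4,6]×[8,12], reject
2. q=(7,3) nearest=0 d=5 new=(7,3) → add node 1 parent=0 cost=5
3. q=(14,1) nearest=1 d=7 new=(13,1) → add node 2 parent=1 cost=11
4. q=(1,17) nearest=1 d=14 new=(1,9) → add node 3 parent=1 cost=11
5. q=(15,1) nearest=2 d=2 new=(15,1) → blocked by [15,19]×[1,4], reject
6. q=(11,13) nearest=1 d=10 new=(11,9) → add node 4 parent=1 cost=11
7. q=(7,1) nearest=1 d=2 new=(7,1) → add node 5 parent=1 cost=7
8. q=(4,5) nearest=0 d=3 new=(4,5) → add node 6 parent=0 cost=3
9. q=(2,15) nearest=3 d=6 new=(2,15) → blocked by [2,4]×[14,16], reject
10. q=(11,11) nearest=4 d=2 new=(11,11) → add node 7 parent=4 cost=13
11. q=(6,7) nearest=6 d=2 new=(6,7) → add node 8 parent=6 cost=5

Path: 0 1 3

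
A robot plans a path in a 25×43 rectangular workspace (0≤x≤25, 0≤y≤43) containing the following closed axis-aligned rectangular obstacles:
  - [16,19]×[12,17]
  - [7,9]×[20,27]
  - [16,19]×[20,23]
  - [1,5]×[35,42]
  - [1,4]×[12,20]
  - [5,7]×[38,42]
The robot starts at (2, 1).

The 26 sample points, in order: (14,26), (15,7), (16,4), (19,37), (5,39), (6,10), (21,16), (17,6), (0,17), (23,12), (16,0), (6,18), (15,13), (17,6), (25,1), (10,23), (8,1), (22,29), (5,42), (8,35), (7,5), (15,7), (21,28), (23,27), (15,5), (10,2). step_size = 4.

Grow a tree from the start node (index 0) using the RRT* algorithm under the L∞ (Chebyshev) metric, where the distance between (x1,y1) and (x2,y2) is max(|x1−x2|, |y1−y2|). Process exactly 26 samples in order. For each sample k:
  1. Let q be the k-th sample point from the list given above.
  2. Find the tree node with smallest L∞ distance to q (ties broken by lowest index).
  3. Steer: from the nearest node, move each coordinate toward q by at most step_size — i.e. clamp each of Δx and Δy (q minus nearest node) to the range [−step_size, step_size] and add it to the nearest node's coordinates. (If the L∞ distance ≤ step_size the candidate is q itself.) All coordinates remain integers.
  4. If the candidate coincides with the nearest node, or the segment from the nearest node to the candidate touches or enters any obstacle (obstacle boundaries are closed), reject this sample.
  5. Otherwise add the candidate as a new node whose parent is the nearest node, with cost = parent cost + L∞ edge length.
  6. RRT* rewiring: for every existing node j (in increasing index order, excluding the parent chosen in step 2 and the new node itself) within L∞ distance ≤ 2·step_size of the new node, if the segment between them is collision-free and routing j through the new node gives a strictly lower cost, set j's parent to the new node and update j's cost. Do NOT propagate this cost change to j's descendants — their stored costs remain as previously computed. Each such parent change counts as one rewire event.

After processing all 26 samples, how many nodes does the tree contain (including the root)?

Node count: 20

1. q=(14,26) nearest=0 d=25 new=(6,5) → add node 1 parent=0 cost=4
2. q=(15,7) nearest=1 d=9 new=(10,7) → add node 2 parent=1 cost=8
3. q=(16,4) nearest=2 d=6 new=(14,4) → add node 3 parent=2 cost=12
4. q=(19,37) nearest=2 d=30 new=(14,11) → add node 4 parent=2 cost=12
5. q=(5,39) nearest=4 d=28 new=(10,15) → add node 5 parent=4 cost=16
6. q=(6,10) nearest=2 d=4 new=(6,10) → add node 6 parent=2 cost=12
7. q=(21,16) nearest=4 d=7 new=(18,15) → blocked by [16,19]×[12,17], reject
8. q=(17,6) nearest=3 d=3 new=(17,6) → add node 7 parent=3 cost=15
9. q=(0,17) nearest=6 d=7 new=(2,14) → blocked by [1,4]×[12,20], reject
10. q=(23,12) nearest=7 d=6 new=(21,10) → add node 8 parent=7 cost=19
11. q=(16,0) nearest=3 d=4 new=(16,0) → add node 9 parent=3 cost=16
12. q=(6,18) nearest=5 d=4 new=(6,18) → add node 10 parent=5 cost=20
13. q=(15,13) nearest=4 d=2 new=(15,13) → add node 11 parent=4 cost=14
14. q=(17,6) nearest=7 d=0 → coincident, reject
15. q=(25,1) nearest=7 d=8 new=(21,2) → add node 12 parent=7 cost=19
16. q=(10,23) nearest=10 d=5 new=(10,22) → blocked by [7,9]×[20,27], reject
17. q=(8,1) nearest=1 d=4 new=(8,1) → add node 13 parent=1 cost=8
18. q=(22,29) nearest=5 d=14 new=(14,19) → add node 14 parent=5 cost=20
19. q=(5,42) nearest=14 d=23 new=(10,23) → add node 15 parent=14 cost=24
20. q=(8,35) nearest=15 d=12 new=(8,27) → blocked by [7,9]×[20,27], reject
21. q=(7,5) nearest=1 d=1 new=(7,5) → add node 16 parent=1 cost=5; rewire 6→16 (10<12); rewire 11→16 (13<14)
22. q=(15,7) nearest=7 d=2 new=(15,7) → add node 17 parent=7 cost=17
23. q=(21,28) nearest=14 d=9 new=(18,23) → blocked by [16,19]×[20,23], reject
24. q=(23,27) nearest=14 d=9 new=(18,23) → blocked by [16,19]×[20,23], reject
25. q=(15,5) nearest=3 d=1 new=(15,5) → add node 18 parent=3 cost=13; rewire 17→18 (15<17)
26. q=(10,2) nearest=13 d=2 new=(10,2) → add node 19 parent=13 cost=10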